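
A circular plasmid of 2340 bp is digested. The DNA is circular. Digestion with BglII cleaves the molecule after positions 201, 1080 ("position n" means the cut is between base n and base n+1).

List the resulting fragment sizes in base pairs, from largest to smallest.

1461, 879 bp

Circular molecule, 2 cuts → 2 fragments:
  1080 − 201 = 879 bp
  wrap: 2340 − 1080 + 201 = 1461 bp
Sorted largest to smallest: 1461, 879 bp.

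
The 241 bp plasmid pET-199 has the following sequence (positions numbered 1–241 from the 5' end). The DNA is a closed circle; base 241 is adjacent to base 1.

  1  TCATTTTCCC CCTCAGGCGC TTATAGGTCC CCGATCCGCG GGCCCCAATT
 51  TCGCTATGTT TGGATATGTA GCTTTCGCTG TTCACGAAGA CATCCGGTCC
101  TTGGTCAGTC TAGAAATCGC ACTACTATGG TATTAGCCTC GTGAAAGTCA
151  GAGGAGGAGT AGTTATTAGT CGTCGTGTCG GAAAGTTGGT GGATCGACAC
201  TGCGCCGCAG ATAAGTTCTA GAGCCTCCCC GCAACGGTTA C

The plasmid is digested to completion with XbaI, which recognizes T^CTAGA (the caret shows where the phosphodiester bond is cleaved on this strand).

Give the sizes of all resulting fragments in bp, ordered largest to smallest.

133, 108 bp

XbaI sites (TCTAGA) start at positions 109, 217.
XbaI cuts after the first base of each site, so after positions 109, 217.
Circular molecule, 2 cuts → 2 fragments:
  110–217 → 108 bp
  218–241 then 1–109 → 24 + 109 = 133 bp
Sorted largest to smallest: 133, 108 bp.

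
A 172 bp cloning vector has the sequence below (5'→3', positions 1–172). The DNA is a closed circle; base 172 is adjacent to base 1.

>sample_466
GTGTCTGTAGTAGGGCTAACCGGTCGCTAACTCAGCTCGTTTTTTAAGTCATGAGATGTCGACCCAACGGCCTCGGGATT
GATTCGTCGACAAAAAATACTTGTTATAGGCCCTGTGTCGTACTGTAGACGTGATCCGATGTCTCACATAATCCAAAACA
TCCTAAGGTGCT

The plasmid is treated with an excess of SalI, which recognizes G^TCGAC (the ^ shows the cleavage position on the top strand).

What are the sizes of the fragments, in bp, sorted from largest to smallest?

144, 28 bp

SalI sites (GTCGAC) start at positions 58, 86.
SalI cuts after the first base of each site, so after positions 58, 86.
Circular molecule, 2 cuts → 2 fragments:
  59–86 → 28 bp
  87–172 then 1–58 → 86 + 58 = 144 bp
Sorted largest to smallest: 144, 28 bp.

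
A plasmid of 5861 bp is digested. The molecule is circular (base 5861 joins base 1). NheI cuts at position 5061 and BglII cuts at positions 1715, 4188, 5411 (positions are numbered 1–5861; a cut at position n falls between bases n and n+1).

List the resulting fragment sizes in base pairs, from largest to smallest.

2473, 2165, 873, 350 bp

Combined cut positions (sorted): 1715, 4188, 5061, 5411.
Circular molecule, 4 cuts → 4 fragments:
  4188 − 1715 = 2473 bp
  5061 − 4188 = 873 bp
  5411 − 5061 = 350 bp
  wrap: 5861 − 5411 + 1715 = 2165 bp
Sorted largest to smallest: 2473, 2165, 873, 350 bp.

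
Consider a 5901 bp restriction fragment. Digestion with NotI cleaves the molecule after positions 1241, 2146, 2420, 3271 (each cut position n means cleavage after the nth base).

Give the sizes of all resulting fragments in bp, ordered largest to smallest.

Linear molecule, 4 cuts → 5 fragments:
  1241 − 0 = 1241 bp
  2146 − 1241 = 905 bp
  2420 − 2146 = 274 bp
  3271 − 2420 = 851 bp
  5901 − 3271 = 2630 bp
Sorted largest to smallest: 2630, 1241, 905, 851, 274 bp.

2630, 1241, 905, 851, 274 bp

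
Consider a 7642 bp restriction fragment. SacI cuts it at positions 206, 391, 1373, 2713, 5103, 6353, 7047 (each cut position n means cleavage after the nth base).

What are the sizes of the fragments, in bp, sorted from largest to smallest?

Linear molecule, 7 cuts → 8 fragments:
  206 − 0 = 206 bp
  391 − 206 = 185 bp
  1373 − 391 = 982 bp
  2713 − 1373 = 1340 bp
  5103 − 2713 = 2390 bp
  6353 − 5103 = 1250 bp
  7047 − 6353 = 694 bp
  7642 − 7047 = 595 bp
Sorted largest to smallest: 2390, 1340, 1250, 982, 694, 595, 206, 185 bp.

2390, 1340, 1250, 982, 694, 595, 206, 185 bp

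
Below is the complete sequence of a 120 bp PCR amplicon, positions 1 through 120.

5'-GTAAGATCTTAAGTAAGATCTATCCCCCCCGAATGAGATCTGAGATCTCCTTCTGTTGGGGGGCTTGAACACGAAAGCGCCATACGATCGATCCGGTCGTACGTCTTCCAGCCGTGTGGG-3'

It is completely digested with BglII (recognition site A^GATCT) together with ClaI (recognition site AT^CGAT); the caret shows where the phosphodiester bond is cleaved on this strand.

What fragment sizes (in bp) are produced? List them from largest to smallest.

BglII sites (AGATCT) start at positions 4, 16, 36, 43.
BglII cuts after the first base of each site, so after positions 4, 16, 36, 43.
The ClaI site (ATCGAT) starts at position 87.
ClaI cuts after base 2 of each site, so after position 88.
Combined cut positions: 4, 16, 36, 43, 88.
Linear molecule, 5 cuts → 6 fragments:
  1–4 → 4 bp
  5–16 → 12 bp
  17–36 → 20 bp
  37–43 → 7 bp
  44–88 → 45 bp
  89–120 → 32 bp
Sorted largest to smallest: 45, 32, 20, 12, 7, 4 bp.

45, 32, 20, 12, 7, 4 bp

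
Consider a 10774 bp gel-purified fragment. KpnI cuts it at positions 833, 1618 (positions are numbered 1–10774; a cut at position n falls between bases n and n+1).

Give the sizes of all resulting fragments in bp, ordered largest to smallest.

9156, 833, 785 bp

Linear molecule, 2 cuts → 3 fragments:
  833 − 0 = 833 bp
  1618 − 833 = 785 bp
  10774 − 1618 = 9156 bp
Sorted largest to smallest: 9156, 833, 785 bp.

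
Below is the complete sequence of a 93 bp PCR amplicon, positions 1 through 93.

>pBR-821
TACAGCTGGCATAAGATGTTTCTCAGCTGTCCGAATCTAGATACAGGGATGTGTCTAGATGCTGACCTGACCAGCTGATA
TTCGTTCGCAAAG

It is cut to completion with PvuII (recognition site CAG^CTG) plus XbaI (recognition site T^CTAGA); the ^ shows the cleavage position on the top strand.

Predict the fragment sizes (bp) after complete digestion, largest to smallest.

PvuII sites (CAGCTG) start at positions 3, 24, 72.
PvuII cuts after base 3 of each site, so after positions 5, 26, 74.
XbaI sites (TCTAGA) start at positions 36, 54.
XbaI cuts after the first base of each site, so after positions 36, 54.
Combined cut positions: 5, 26, 36, 54, 74.
Linear molecule, 5 cuts → 6 fragments:
  1–5 → 5 bp
  6–26 → 21 bp
  27–36 → 10 bp
  37–54 → 18 bp
  55–74 → 20 bp
  75–93 → 19 bp
Sorted largest to smallest: 21, 20, 19, 18, 10, 5 bp.

21, 20, 19, 18, 10, 5 bp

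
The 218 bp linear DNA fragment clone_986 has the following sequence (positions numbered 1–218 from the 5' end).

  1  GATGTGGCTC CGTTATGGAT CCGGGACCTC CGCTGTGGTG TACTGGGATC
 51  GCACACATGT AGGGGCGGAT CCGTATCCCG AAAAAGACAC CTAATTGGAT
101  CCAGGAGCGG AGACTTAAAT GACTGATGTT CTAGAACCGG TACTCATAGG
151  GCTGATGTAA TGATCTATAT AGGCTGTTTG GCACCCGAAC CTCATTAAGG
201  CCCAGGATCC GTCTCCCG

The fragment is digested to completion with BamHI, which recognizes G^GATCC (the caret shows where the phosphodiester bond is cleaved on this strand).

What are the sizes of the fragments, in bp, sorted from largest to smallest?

BamHI sites (GGATCC) start at positions 17, 67, 97, 205.
BamHI cuts after the first base of each site, so after positions 17, 67, 97, 205.
Linear molecule, 4 cuts → 5 fragments:
  1–17 → 17 bp
  18–67 → 50 bp
  68–97 → 30 bp
  98–205 → 108 bp
  206–218 → 13 bp
Sorted largest to smallest: 108, 50, 30, 17, 13 bp.

108, 50, 30, 17, 13 bp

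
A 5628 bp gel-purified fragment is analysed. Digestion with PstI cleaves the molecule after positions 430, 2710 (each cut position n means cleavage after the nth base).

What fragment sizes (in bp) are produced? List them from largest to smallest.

Linear molecule, 2 cuts → 3 fragments:
  430 − 0 = 430 bp
  2710 − 430 = 2280 bp
  5628 − 2710 = 2918 bp
Sorted largest to smallest: 2918, 2280, 430 bp.

2918, 2280, 430 bp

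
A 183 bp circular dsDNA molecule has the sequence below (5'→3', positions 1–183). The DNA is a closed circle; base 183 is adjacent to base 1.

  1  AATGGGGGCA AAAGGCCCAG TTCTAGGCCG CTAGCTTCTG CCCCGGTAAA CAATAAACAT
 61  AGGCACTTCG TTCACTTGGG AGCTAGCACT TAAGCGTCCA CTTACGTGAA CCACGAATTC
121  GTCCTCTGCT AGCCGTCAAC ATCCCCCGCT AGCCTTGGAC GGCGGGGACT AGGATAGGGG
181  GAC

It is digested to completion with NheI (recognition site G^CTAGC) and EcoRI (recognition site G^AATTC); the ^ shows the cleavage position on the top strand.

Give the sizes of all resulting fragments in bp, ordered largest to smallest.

NheI sites (GCTAGC) start at positions 30, 82, 128, 148.
NheI cuts after the first base of each site, so after positions 30, 82, 128, 148.
The EcoRI site (GAATTC) starts at position 115.
EcoRI cuts after the first base of each site, so after position 115.
Combined cut positions: 30, 82, 115, 128, 148.
Circular molecule, 5 cuts → 5 fragments:
  31–82 → 52 bp
  83–115 → 33 bp
  116–128 → 13 bp
  129–148 → 20 bp
  149–183 then 1–30 → 35 + 30 = 65 bp
Sorted largest to smallest: 65, 52, 33, 20, 13 bp.

65, 52, 33, 20, 13 bp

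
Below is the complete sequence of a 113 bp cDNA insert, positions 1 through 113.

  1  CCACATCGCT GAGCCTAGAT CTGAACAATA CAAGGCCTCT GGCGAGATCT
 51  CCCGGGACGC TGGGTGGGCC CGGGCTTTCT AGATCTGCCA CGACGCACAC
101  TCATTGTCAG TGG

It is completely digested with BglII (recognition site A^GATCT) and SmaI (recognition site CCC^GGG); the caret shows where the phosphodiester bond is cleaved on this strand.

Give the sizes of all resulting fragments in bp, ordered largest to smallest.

32, 28, 18, 17, 10, 8 bp

BglII sites (AGATCT) start at positions 17, 45, 81.
BglII cuts after the first base of each site, so after positions 17, 45, 81.
SmaI sites (CCCGGG) start at positions 51, 69.
SmaI cuts after base 3 of each site, so after positions 53, 71.
Combined cut positions: 17, 45, 53, 71, 81.
Linear molecule, 5 cuts → 6 fragments:
  1–17 → 17 bp
  18–45 → 28 bp
  46–53 → 8 bp
  54–71 → 18 bp
  72–81 → 10 bp
  82–113 → 32 bp
Sorted largest to smallest: 32, 28, 18, 17, 10, 8 bp.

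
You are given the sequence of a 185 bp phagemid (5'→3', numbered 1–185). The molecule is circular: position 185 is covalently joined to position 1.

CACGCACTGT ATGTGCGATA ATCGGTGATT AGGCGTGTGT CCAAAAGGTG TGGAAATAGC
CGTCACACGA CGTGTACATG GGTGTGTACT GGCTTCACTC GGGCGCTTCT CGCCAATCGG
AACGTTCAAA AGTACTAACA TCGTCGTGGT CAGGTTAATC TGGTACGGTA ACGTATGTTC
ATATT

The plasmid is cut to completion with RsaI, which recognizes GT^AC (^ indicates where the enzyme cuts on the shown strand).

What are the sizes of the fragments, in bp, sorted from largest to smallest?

96, 46, 31, 12 bp

RsaI sites (GTAC) start at positions 74, 86, 132, 163.
RsaI cuts after base 2 of each site, so after positions 75, 87, 133, 164.
Circular molecule, 4 cuts → 4 fragments:
  76–87 → 12 bp
  88–133 → 46 bp
  134–164 → 31 bp
  165–185 then 1–75 → 21 + 75 = 96 bp
Sorted largest to smallest: 96, 46, 31, 12 bp.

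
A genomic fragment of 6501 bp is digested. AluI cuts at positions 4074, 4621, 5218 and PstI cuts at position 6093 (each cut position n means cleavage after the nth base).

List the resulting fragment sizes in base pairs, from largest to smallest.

Combined cut positions (sorted): 4074, 4621, 5218, 6093.
Linear molecule, 4 cuts → 5 fragments:
  4074 − 0 = 4074 bp
  4621 − 4074 = 547 bp
  5218 − 4621 = 597 bp
  6093 − 5218 = 875 bp
  6501 − 6093 = 408 bp
Sorted largest to smallest: 4074, 875, 597, 547, 408 bp.

4074, 875, 597, 547, 408 bp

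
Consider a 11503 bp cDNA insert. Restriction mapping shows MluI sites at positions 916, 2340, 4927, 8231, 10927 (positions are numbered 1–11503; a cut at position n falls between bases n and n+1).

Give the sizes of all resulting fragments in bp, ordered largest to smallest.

3304, 2696, 2587, 1424, 916, 576 bp

Linear molecule, 5 cuts → 6 fragments:
  916 − 0 = 916 bp
  2340 − 916 = 1424 bp
  4927 − 2340 = 2587 bp
  8231 − 4927 = 3304 bp
  10927 − 8231 = 2696 bp
  11503 − 10927 = 576 bp
Sorted largest to smallest: 3304, 2696, 2587, 1424, 916, 576 bp.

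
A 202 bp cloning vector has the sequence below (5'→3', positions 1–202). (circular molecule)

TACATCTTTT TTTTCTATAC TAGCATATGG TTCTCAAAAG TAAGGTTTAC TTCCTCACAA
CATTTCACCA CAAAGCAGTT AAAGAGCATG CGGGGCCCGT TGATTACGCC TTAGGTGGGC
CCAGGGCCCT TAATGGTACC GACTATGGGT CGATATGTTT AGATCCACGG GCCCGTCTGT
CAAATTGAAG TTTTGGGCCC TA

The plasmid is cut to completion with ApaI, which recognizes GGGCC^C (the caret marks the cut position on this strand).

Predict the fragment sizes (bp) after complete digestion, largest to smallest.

100, 45, 26, 24, 7 bp

ApaI sites (GGGCCC) start at positions 93, 117, 124, 169, 195.
ApaI cuts after base 5 of each site (before the last base), so after positions 97, 121, 128, 173, 199.
Circular molecule, 5 cuts → 5 fragments:
  98–121 → 24 bp
  122–128 → 7 bp
  129–173 → 45 bp
  174–199 → 26 bp
  200–202 then 1–97 → 3 + 97 = 100 bp
Sorted largest to smallest: 100, 45, 26, 24, 7 bp.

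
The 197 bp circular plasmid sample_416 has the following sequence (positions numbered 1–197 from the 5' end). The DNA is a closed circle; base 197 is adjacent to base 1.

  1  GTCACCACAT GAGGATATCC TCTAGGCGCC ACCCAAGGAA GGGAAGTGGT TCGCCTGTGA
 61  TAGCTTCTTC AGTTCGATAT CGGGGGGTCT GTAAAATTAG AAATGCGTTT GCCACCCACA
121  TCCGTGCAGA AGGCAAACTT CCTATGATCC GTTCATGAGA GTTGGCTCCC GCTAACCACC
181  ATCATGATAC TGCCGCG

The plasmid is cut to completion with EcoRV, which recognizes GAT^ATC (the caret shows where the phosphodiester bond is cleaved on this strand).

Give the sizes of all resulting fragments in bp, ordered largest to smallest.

EcoRV sites (GATATC) start at positions 14, 76.
EcoRV cuts after base 3 of each site, so after positions 16, 78.
Circular molecule, 2 cuts → 2 fragments:
  17–78 → 62 bp
  79–197 then 1–16 → 119 + 16 = 135 bp
Sorted largest to smallest: 135, 62 bp.

135, 62 bp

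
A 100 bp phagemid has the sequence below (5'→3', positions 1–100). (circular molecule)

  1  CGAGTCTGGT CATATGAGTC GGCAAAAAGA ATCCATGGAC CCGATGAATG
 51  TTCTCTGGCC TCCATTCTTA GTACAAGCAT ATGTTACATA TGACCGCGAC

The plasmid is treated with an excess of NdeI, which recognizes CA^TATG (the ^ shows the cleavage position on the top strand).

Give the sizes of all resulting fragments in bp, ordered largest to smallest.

NdeI sites (CATATG) start at positions 11, 78, 87.
NdeI cuts after base 2 of each site, so after positions 12, 79, 88.
Circular molecule, 3 cuts → 3 fragments:
  13–79 → 67 bp
  80–88 → 9 bp
  89–100 then 1–12 → 12 + 12 = 24 bp
Sorted largest to smallest: 67, 24, 9 bp.

67, 24, 9 bp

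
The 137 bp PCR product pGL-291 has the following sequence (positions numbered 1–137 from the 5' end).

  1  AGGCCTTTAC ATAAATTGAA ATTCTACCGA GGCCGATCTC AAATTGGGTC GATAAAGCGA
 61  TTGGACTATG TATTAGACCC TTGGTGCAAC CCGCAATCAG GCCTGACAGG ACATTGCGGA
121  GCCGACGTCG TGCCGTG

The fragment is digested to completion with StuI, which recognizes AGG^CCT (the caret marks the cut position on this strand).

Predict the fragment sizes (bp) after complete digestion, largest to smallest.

98, 36, 3 bp

StuI sites (AGGCCT) start at positions 1, 99.
StuI cuts after base 3 of each site, so after positions 3, 101.
Linear molecule, 2 cuts → 3 fragments:
  1–3 → 3 bp
  4–101 → 98 bp
  102–137 → 36 bp
Sorted largest to smallest: 98, 36, 3 bp.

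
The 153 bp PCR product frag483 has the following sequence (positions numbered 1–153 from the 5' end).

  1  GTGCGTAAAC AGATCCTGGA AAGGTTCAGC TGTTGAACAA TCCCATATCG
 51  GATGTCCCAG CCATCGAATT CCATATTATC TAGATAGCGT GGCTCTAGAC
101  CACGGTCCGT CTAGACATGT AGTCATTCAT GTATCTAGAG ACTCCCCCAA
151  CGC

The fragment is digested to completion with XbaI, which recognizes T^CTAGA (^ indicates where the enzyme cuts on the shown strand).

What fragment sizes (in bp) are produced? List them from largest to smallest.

XbaI sites (TCTAGA) start at positions 79, 94, 110, 134.
XbaI cuts after the first base of each site, so after positions 79, 94, 110, 134.
Linear molecule, 4 cuts → 5 fragments:
  1–79 → 79 bp
  80–94 → 15 bp
  95–110 → 16 bp
  111–134 → 24 bp
  135–153 → 19 bp
Sorted largest to smallest: 79, 24, 19, 16, 15 bp.

79, 24, 19, 16, 15 bp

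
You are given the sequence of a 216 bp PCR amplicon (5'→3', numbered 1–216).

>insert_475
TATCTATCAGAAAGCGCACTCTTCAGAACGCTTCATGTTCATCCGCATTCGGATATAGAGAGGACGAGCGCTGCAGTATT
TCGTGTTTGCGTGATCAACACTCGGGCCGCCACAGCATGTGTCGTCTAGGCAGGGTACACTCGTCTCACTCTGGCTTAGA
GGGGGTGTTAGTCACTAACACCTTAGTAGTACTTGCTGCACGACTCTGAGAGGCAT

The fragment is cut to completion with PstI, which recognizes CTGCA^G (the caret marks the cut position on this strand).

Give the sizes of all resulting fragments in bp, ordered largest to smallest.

The PstI site (CTGCAG) starts at position 71.
PstI cuts after base 5 of each site (before the last base), so after position 75.
Linear molecule, 1 cut → 2 fragments:
  1–75 → 75 bp
  76–216 → 141 bp
Sorted largest to smallest: 141, 75 bp.

141, 75 bp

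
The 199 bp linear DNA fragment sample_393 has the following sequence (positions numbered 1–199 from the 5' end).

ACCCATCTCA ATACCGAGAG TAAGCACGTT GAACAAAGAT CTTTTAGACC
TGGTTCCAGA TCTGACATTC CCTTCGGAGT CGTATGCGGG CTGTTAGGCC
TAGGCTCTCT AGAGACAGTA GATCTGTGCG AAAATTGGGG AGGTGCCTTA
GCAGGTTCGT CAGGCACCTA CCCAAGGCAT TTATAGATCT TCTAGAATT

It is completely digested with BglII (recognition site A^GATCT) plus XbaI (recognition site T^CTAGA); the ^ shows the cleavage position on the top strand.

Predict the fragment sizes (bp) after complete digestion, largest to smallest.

BglII sites (AGATCT) start at positions 37, 58, 120, 185.
BglII cuts after the first base of each site, so after positions 37, 58, 120, 185.
XbaI sites (TCTAGA) start at positions 108, 191.
XbaI cuts after the first base of each site, so after positions 108, 191.
Combined cut positions: 37, 58, 108, 120, 185, 191.
Linear molecule, 6 cuts → 7 fragments:
  1–37 → 37 bp
  38–58 → 21 bp
  59–108 → 50 bp
  109–120 → 12 bp
  121–185 → 65 bp
  186–191 → 6 bp
  192–199 → 8 bp
Sorted largest to smallest: 65, 50, 37, 21, 12, 8, 6 bp.

65, 50, 37, 21, 12, 8, 6 bp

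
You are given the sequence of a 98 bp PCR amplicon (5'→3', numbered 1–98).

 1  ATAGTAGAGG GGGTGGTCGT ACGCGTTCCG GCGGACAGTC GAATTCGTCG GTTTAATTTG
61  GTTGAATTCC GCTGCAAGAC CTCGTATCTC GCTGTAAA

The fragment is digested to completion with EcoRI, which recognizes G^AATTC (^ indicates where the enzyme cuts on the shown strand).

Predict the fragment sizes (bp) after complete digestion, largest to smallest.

41, 34, 23 bp

EcoRI sites (GAATTC) start at positions 41, 64.
EcoRI cuts after the first base of each site, so after positions 41, 64.
Linear molecule, 2 cuts → 3 fragments:
  1–41 → 41 bp
  42–64 → 23 bp
  65–98 → 34 bp
Sorted largest to smallest: 41, 34, 23 bp.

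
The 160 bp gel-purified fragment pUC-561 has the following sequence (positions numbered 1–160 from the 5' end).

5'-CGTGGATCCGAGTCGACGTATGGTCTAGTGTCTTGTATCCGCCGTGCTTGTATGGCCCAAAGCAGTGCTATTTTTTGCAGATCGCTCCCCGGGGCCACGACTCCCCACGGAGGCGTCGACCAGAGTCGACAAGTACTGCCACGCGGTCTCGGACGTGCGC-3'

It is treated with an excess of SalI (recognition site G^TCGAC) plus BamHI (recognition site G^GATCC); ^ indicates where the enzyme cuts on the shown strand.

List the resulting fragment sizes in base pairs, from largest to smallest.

103, 35, 10, 8, 4 bp

SalI sites (GTCGAC) start at positions 12, 115, 125.
SalI cuts after the first base of each site, so after positions 12, 115, 125.
The BamHI site (GGATCC) starts at position 4.
BamHI cuts after the first base of each site, so after position 4.
Combined cut positions: 4, 12, 115, 125.
Linear molecule, 4 cuts → 5 fragments:
  1–4 → 4 bp
  5–12 → 8 bp
  13–115 → 103 bp
  116–125 → 10 bp
  126–160 → 35 bp
Sorted largest to smallest: 103, 35, 10, 8, 4 bp.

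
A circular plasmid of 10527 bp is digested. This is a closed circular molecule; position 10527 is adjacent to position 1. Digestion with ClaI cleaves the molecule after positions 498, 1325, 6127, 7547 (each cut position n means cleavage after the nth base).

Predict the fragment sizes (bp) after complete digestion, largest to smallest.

Circular molecule, 4 cuts → 4 fragments:
  1325 − 498 = 827 bp
  6127 − 1325 = 4802 bp
  7547 − 6127 = 1420 bp
  wrap: 10527 − 7547 + 498 = 3478 bp
Sorted largest to smallest: 4802, 3478, 1420, 827 bp.

4802, 3478, 1420, 827 bp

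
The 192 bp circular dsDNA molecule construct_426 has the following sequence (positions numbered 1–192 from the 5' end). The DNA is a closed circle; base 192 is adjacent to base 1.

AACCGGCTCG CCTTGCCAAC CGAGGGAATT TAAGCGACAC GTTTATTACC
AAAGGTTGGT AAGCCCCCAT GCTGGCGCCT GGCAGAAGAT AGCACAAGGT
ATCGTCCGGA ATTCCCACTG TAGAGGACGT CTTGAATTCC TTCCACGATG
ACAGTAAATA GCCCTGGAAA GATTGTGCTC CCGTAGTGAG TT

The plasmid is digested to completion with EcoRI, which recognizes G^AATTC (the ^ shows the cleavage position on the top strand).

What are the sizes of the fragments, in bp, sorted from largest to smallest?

EcoRI sites (GAATTC) start at positions 109, 134.
EcoRI cuts after the first base of each site, so after positions 109, 134.
Circular molecule, 2 cuts → 2 fragments:
  110–134 → 25 bp
  135–192 then 1–109 → 58 + 109 = 167 bp
Sorted largest to smallest: 167, 25 bp.

167, 25 bp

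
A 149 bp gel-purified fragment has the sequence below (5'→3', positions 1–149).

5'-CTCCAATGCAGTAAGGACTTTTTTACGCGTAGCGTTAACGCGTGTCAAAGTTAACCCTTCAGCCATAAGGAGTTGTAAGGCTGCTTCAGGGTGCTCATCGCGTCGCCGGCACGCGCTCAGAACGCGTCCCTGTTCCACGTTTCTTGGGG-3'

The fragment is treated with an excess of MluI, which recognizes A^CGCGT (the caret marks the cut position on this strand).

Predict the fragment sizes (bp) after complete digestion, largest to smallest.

84, 27, 25, 13 bp

MluI sites (ACGCGT) start at positions 25, 38, 122.
MluI cuts after the first base of each site, so after positions 25, 38, 122.
Linear molecule, 3 cuts → 4 fragments:
  1–25 → 25 bp
  26–38 → 13 bp
  39–122 → 84 bp
  123–149 → 27 bp
Sorted largest to smallest: 84, 27, 25, 13 bp.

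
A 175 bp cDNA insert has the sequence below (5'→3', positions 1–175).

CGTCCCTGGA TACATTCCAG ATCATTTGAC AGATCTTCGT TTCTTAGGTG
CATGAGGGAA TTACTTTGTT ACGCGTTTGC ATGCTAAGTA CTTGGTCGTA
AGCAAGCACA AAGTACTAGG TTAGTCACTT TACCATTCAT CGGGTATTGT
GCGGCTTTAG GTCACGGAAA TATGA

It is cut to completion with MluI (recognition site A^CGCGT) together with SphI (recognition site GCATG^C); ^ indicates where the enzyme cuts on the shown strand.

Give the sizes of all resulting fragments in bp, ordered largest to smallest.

The MluI site (ACGCGT) starts at position 71.
MluI cuts after the first base of each site, so after position 71.
The SphI site (GCATGC) starts at position 79.
SphI cuts after base 5 of each site (before the last base), so after position 83.
Combined cut positions: 71, 83.
Linear molecule, 2 cuts → 3 fragments:
  1–71 → 71 bp
  72–83 → 12 bp
  84–175 → 92 bp
Sorted largest to smallest: 92, 71, 12 bp.

92, 71, 12 bp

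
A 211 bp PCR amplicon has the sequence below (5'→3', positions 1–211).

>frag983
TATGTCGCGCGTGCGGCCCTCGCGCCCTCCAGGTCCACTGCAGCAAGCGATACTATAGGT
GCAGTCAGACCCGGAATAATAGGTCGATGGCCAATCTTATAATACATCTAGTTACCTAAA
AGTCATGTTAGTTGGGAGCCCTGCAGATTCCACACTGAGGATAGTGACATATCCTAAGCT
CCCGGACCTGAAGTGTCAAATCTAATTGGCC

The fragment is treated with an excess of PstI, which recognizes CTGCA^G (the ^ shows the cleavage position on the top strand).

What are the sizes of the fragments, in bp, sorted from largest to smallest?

PstI sites (CTGCAG) start at positions 38, 141.
PstI cuts after base 5 of each site (before the last base), so after positions 42, 145.
Linear molecule, 2 cuts → 3 fragments:
  1–42 → 42 bp
  43–145 → 103 bp
  146–211 → 66 bp
Sorted largest to smallest: 103, 66, 42 bp.

103, 66, 42 bp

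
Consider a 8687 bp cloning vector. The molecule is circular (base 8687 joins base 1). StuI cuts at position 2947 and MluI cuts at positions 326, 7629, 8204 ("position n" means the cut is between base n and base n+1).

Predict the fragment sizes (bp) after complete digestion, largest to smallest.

4682, 2621, 809, 575 bp

Combined cut positions (sorted): 326, 2947, 7629, 8204.
Circular molecule, 4 cuts → 4 fragments:
  2947 − 326 = 2621 bp
  7629 − 2947 = 4682 bp
  8204 − 7629 = 575 bp
  wrap: 8687 − 8204 + 326 = 809 bp
Sorted largest to smallest: 4682, 2621, 809, 575 bp.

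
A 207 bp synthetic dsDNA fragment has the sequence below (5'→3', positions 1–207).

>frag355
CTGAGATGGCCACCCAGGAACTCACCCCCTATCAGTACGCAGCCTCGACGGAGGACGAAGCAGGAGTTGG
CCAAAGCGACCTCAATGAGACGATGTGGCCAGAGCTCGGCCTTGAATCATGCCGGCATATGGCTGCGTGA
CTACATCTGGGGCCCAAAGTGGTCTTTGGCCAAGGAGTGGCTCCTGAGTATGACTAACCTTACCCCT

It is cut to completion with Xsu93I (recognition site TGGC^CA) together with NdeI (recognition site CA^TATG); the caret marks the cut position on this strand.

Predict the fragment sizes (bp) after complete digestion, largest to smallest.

Xsu93I sites (TGGCCA) start at positions 7, 68, 96, 167.
Xsu93I cuts after base 4 of each site, so after positions 10, 71, 99, 170.
The NdeI site (CATATG) starts at position 126.
NdeI cuts after base 2 of each site, so after position 127.
Combined cut positions: 10, 71, 99, 127, 170.
Linear molecule, 5 cuts → 6 fragments:
  1–10 → 10 bp
  11–71 → 61 bp
  72–99 → 28 bp
  100–127 → 28 bp
  128–170 → 43 bp
  171–207 → 37 bp
Sorted largest to smallest: 61, 43, 37, 28, 28, 10 bp.

61, 43, 37, 28, 28, 10 bp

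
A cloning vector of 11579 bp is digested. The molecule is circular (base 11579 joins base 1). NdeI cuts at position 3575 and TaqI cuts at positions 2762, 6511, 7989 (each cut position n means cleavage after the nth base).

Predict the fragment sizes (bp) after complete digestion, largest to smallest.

Combined cut positions (sorted): 2762, 3575, 6511, 7989.
Circular molecule, 4 cuts → 4 fragments:
  3575 − 2762 = 813 bp
  6511 − 3575 = 2936 bp
  7989 − 6511 = 1478 bp
  wrap: 11579 − 7989 + 2762 = 6352 bp
Sorted largest to smallest: 6352, 2936, 1478, 813 bp.

6352, 2936, 1478, 813 bp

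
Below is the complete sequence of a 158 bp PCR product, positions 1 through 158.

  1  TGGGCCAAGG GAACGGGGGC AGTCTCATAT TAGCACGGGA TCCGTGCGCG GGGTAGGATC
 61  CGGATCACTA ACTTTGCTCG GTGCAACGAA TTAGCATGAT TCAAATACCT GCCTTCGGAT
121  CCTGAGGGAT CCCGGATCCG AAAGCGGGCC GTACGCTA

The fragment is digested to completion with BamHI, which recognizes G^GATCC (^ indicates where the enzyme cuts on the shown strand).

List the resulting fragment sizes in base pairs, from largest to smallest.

BamHI sites (GGATCC) start at positions 38, 56, 117, 127, 134.
BamHI cuts after the first base of each site, so after positions 38, 56, 117, 127, 134.
Linear molecule, 5 cuts → 6 fragments:
  1–38 → 38 bp
  39–56 → 18 bp
  57–117 → 61 bp
  118–127 → 10 bp
  128–134 → 7 bp
  135–158 → 24 bp
Sorted largest to smallest: 61, 38, 24, 18, 10, 7 bp.

61, 38, 24, 18, 10, 7 bp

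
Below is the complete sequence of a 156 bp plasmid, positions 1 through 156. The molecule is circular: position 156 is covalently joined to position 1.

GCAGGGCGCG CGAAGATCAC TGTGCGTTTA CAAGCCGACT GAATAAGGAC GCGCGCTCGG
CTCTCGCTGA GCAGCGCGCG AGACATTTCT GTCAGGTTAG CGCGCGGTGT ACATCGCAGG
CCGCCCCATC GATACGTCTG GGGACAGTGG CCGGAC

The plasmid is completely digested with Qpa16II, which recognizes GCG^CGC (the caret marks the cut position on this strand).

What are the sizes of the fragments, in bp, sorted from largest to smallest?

62, 45, 26, 23 bp

Qpa16II sites (GCGCGC) start at positions 6, 51, 74, 100.
Qpa16II cuts after base 3 of each site, so after positions 8, 53, 76, 102.
Circular molecule, 4 cuts → 4 fragments:
  9–53 → 45 bp
  54–76 → 23 bp
  77–102 → 26 bp
  103–156 then 1–8 → 54 + 8 = 62 bp
Sorted largest to smallest: 62, 45, 26, 23 bp.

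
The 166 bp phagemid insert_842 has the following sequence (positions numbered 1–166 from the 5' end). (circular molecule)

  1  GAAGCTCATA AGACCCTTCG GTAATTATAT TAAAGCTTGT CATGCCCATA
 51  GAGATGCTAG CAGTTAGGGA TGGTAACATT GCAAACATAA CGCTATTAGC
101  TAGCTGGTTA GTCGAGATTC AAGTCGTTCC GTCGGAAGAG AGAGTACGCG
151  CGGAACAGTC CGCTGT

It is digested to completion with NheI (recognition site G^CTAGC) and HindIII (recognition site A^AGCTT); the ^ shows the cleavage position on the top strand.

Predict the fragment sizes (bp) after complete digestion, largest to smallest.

100, 43, 23 bp

NheI sites (GCTAGC) start at positions 56, 99.
NheI cuts after the first base of each site, so after positions 56, 99.
The HindIII site (AAGCTT) starts at position 33.
HindIII cuts after the first base of each site, so after position 33.
Combined cut positions: 33, 56, 99.
Circular molecule, 3 cuts → 3 fragments:
  34–56 → 23 bp
  57–99 → 43 bp
  100–166 then 1–33 → 67 + 33 = 100 bp
Sorted largest to smallest: 100, 43, 23 bp.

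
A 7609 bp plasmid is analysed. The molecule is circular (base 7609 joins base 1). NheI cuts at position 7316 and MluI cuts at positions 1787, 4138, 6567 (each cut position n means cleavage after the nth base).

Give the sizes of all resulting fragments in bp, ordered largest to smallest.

2429, 2351, 2080, 749 bp

Combined cut positions (sorted): 1787, 4138, 6567, 7316.
Circular molecule, 4 cuts → 4 fragments:
  4138 − 1787 = 2351 bp
  6567 − 4138 = 2429 bp
  7316 − 6567 = 749 bp
  wrap: 7609 − 7316 + 1787 = 2080 bp
Sorted largest to smallest: 2429, 2351, 2080, 749 bp.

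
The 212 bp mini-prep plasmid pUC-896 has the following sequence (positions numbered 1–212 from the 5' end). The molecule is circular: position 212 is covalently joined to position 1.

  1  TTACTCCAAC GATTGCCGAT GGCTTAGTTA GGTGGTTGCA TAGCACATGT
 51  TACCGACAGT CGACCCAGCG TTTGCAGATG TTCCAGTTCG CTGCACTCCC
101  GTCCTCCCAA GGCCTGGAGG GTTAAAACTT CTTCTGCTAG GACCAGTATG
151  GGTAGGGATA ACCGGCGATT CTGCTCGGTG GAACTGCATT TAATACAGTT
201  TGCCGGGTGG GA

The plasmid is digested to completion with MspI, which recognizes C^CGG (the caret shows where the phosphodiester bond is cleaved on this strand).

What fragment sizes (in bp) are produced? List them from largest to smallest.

171, 41 bp

MspI sites (CCGG) start at positions 162, 203.
MspI cuts after the first base of each site, so after positions 162, 203.
Circular molecule, 2 cuts → 2 fragments:
  163–203 → 41 bp
  204–212 then 1–162 → 9 + 162 = 171 bp
Sorted largest to smallest: 171, 41 bp.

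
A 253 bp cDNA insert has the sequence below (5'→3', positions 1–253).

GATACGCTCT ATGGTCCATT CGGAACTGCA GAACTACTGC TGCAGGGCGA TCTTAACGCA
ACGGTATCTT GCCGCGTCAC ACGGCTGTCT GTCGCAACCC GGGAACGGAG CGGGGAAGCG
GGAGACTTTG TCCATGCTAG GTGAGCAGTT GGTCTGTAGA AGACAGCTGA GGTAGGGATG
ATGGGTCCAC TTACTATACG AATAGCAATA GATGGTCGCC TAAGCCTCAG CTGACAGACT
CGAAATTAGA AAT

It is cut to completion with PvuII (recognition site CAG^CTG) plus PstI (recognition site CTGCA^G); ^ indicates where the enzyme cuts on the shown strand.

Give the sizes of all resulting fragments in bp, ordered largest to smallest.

PvuII sites (CAGCTG) start at positions 164, 228.
PvuII cuts after base 3 of each site, so after positions 166, 230.
PstI sites (CTGCAG) start at positions 26, 40.
PstI cuts after base 5 of each site (before the last base), so after positions 30, 44.
Combined cut positions: 30, 44, 166, 230.
Linear molecule, 4 cuts → 5 fragments:
  1–30 → 30 bp
  31–44 → 14 bp
  45–166 → 122 bp
  167–230 → 64 bp
  231–253 → 23 bp
Sorted largest to smallest: 122, 64, 30, 23, 14 bp.

122, 64, 30, 23, 14 bp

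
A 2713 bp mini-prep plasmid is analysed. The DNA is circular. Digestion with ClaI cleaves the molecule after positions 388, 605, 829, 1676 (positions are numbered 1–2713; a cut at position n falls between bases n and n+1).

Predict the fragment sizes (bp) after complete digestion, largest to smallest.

Circular molecule, 4 cuts → 4 fragments:
  605 − 388 = 217 bp
  829 − 605 = 224 bp
  1676 − 829 = 847 bp
  wrap: 2713 − 1676 + 388 = 1425 bp
Sorted largest to smallest: 1425, 847, 224, 217 bp.

1425, 847, 224, 217 bp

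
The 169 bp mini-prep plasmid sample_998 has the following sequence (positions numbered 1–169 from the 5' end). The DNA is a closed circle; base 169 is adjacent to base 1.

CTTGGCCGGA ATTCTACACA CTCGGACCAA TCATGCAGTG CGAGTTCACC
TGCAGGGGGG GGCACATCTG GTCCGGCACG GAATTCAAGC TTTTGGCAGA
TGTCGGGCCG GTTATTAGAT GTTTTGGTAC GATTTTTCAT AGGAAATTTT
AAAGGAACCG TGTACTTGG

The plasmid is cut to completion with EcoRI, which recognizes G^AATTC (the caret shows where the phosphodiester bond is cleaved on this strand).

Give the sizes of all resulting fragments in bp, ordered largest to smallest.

97, 72 bp

EcoRI sites (GAATTC) start at positions 9, 81.
EcoRI cuts after the first base of each site, so after positions 9, 81.
Circular molecule, 2 cuts → 2 fragments:
  10–81 → 72 bp
  82–169 then 1–9 → 88 + 9 = 97 bp
Sorted largest to smallest: 97, 72 bp.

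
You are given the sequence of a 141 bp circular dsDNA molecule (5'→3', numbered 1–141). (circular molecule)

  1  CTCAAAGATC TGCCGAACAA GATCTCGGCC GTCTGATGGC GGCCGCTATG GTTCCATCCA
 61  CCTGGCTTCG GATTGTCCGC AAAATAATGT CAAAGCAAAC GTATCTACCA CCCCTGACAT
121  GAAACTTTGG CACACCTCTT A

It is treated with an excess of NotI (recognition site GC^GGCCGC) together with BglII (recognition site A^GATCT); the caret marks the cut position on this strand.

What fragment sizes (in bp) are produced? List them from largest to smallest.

107, 20, 14 bp

The NotI site (GCGGCCGC) starts at position 39.
NotI cuts after base 2 of each site, so after position 40.
BglII sites (AGATCT) start at positions 6, 20.
BglII cuts after the first base of each site, so after positions 6, 20.
Combined cut positions: 6, 20, 40.
Circular molecule, 3 cuts → 3 fragments:
  7–20 → 14 bp
  21–40 → 20 bp
  41–141 then 1–6 → 101 + 6 = 107 bp
Sorted largest to smallest: 107, 20, 14 bp.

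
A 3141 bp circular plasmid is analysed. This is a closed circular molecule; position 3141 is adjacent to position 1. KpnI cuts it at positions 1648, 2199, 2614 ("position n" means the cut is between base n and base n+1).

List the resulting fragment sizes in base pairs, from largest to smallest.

Circular molecule, 3 cuts → 3 fragments:
  2199 − 1648 = 551 bp
  2614 − 2199 = 415 bp
  wrap: 3141 − 2614 + 1648 = 2175 bp
Sorted largest to smallest: 2175, 551, 415 bp.

2175, 551, 415 bp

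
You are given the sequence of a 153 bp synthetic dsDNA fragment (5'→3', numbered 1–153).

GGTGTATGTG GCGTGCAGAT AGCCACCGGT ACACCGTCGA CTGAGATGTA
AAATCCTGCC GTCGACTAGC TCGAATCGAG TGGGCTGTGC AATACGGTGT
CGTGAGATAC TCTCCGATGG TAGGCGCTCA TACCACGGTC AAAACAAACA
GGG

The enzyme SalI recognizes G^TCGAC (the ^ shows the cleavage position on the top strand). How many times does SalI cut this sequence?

GTCGAC occurs starting at positions 36, 61.
SalI cuts at 2 sites.

2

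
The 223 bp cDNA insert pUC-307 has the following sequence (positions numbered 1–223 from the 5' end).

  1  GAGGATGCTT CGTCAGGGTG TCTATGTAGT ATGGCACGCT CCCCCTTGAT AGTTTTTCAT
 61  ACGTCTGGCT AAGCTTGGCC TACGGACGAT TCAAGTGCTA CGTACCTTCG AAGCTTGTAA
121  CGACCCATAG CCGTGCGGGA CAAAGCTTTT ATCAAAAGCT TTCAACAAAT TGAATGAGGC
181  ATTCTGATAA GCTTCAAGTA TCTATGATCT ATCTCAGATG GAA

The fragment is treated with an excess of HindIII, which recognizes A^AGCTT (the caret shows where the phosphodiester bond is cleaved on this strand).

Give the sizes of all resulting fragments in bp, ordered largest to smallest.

HindIII sites (AAGCTT) start at positions 71, 111, 143, 156, 189.
HindIII cuts after the first base of each site, so after positions 71, 111, 143, 156, 189.
Linear molecule, 5 cuts → 6 fragments:
  1–71 → 71 bp
  72–111 → 40 bp
  112–143 → 32 bp
  144–156 → 13 bp
  157–189 → 33 bp
  190–223 → 34 bp
Sorted largest to smallest: 71, 40, 34, 33, 32, 13 bp.

71, 40, 34, 33, 32, 13 bp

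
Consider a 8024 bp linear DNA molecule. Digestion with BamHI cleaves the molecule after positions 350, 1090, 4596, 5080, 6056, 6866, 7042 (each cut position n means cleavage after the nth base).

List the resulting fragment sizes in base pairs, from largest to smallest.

3506, 982, 976, 810, 740, 484, 350, 176 bp

Linear molecule, 7 cuts → 8 fragments:
  350 − 0 = 350 bp
  1090 − 350 = 740 bp
  4596 − 1090 = 3506 bp
  5080 − 4596 = 484 bp
  6056 − 5080 = 976 bp
  6866 − 6056 = 810 bp
  7042 − 6866 = 176 bp
  8024 − 7042 = 982 bp
Sorted largest to smallest: 3506, 982, 976, 810, 740, 484, 350, 176 bp.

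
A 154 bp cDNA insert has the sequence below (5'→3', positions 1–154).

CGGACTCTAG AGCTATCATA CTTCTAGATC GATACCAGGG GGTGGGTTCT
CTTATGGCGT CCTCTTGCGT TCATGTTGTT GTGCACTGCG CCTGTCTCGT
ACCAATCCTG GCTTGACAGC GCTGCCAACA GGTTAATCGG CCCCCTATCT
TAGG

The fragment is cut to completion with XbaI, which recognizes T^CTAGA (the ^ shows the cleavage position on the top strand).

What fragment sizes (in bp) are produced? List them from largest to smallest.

131, 17, 6 bp

XbaI sites (TCTAGA) start at positions 6, 23.
XbaI cuts after the first base of each site, so after positions 6, 23.
Linear molecule, 2 cuts → 3 fragments:
  1–6 → 6 bp
  7–23 → 17 bp
  24–154 → 131 bp
Sorted largest to smallest: 131, 17, 6 bp.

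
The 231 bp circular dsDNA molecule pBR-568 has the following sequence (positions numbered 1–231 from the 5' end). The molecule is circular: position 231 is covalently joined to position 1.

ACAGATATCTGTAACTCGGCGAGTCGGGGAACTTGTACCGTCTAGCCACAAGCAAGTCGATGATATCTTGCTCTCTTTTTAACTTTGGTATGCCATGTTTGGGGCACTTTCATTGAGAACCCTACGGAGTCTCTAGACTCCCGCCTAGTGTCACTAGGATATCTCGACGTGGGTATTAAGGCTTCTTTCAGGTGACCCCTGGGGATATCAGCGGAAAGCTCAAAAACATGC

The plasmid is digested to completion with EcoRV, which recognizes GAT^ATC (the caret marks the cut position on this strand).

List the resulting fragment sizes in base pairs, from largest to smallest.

EcoRV sites (GATATC) start at positions 4, 62, 158, 204.
EcoRV cuts after base 3 of each site, so after positions 6, 64, 160, 206.
Circular molecule, 4 cuts → 4 fragments:
  7–64 → 58 bp
  65–160 → 96 bp
  161–206 → 46 bp
  207–231 then 1–6 → 25 + 6 = 31 bp
Sorted largest to smallest: 96, 58, 46, 31 bp.

96, 58, 46, 31 bp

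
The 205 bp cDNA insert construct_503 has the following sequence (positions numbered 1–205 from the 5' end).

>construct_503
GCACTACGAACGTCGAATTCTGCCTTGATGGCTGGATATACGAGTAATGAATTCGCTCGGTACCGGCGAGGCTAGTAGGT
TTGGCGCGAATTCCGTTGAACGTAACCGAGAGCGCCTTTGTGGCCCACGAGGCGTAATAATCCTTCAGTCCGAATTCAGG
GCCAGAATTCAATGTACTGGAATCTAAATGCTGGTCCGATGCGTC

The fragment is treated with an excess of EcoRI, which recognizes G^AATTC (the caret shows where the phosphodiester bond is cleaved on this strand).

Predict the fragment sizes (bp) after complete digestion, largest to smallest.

EcoRI sites (GAATTC) start at positions 15, 49, 88, 152, 165.
EcoRI cuts after the first base of each site, so after positions 15, 49, 88, 152, 165.
Linear molecule, 5 cuts → 6 fragments:
  1–15 → 15 bp
  16–49 → 34 bp
  50–88 → 39 bp
  89–152 → 64 bp
  153–165 → 13 bp
  166–205 → 40 bp
Sorted largest to smallest: 64, 40, 39, 34, 15, 13 bp.

64, 40, 39, 34, 15, 13 bp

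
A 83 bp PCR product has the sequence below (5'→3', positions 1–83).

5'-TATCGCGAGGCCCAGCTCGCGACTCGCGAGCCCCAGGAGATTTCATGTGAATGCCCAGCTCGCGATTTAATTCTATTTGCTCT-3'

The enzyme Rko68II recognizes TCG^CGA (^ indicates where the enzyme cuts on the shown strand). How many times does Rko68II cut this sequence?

4

TCGCGA occurs starting at positions 3, 17, 24, 60.
Rko68II cuts at 4 sites.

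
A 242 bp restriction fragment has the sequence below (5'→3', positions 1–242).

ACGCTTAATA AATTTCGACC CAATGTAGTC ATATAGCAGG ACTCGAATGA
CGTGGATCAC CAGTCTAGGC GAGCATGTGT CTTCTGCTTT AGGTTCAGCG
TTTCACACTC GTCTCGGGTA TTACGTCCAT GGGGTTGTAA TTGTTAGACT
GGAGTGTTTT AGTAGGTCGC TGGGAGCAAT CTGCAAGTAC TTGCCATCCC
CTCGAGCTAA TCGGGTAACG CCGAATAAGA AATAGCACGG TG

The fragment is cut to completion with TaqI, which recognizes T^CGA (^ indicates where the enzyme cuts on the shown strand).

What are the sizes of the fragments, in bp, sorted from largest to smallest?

TaqI sites (TCGA) start at positions 15, 43, 202.
TaqI cuts after the first base of each site, so after positions 15, 43, 202.
Linear molecule, 3 cuts → 4 fragments:
  1–15 → 15 bp
  16–43 → 28 bp
  44–202 → 159 bp
  203–242 → 40 bp
Sorted largest to smallest: 159, 40, 28, 15 bp.

159, 40, 28, 15 bp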